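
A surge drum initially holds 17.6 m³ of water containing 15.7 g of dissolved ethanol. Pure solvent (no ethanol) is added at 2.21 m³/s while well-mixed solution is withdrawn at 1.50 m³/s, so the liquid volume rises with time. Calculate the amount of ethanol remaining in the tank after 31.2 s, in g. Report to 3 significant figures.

Total volume: dV/dt = Q_in − Q_out = 0.71000 m³/s, so V(t) = 17.6 + 0.71000 t and V(31.2) = 39.752 m³.
No ethanol enters, so dm/dt = −Q_out · (m/V).
dm/m = −Q_out dt/(V₀ + 0.71000 t); integrating gives ln(m/m₀) = −(Q_out/(Q_in−Q_out)) ln(V/V₀).
m = m₀ (V₀/V)^(Q_out/(Q_in−Q_out)) = 15.7 × (17.6/39.752)^(2.1127) = 2.8076 g.

2.81 g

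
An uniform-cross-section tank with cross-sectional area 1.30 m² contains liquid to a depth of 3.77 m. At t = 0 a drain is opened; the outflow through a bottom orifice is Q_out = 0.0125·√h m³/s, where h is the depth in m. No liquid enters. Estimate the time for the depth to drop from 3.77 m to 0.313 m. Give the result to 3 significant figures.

With no inflow, A dh/dt = −0.0125 √h.
This is separable: 2 d(√h)/dt = −0.0125/A, so √h = √h₀ − (0.0125/(2A)) t.
t = 2A(√h₀ − √h)/0.0125 = 2·1.30·(√3.77 − √0.313)/0.0125
  = 2.6000 × (1.9416 − 0.55946) / 0.0125 = 287.49 s.

287 s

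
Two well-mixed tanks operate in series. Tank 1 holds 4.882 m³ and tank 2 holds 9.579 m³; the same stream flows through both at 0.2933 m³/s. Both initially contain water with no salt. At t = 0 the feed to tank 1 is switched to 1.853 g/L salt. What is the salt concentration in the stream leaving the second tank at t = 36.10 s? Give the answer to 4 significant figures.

Species balance on tank i: dCᵢ/dt = (Cᵢ₋₁ − Cᵢ)/τᵢ with τᵢ = Vᵢ/Q.
τ₁ = 4.882/0.2933 = 16.6451 s; τ₂ = 9.579/0.2933 = 32.6594 s.
Solving the cascade with C₁(0)=C₂(0)=0 gives C₂(t) = C_in[1 − (τ₁ e^(−t/τ₁) − τ₂ e^(−t/τ₂))/(τ₁ − τ₂)].
At t = 36.10: e^(−t/τ₁) = 0.114314, e^(−t/τ₂) = 0.331096.
C₂ = 1.853·[1 − (16.6451·0.114314 − 32.6594·0.331096)/(-16.0143)] = 1.853·0.443584 = 0.821961 g/L.

0.8220 g/L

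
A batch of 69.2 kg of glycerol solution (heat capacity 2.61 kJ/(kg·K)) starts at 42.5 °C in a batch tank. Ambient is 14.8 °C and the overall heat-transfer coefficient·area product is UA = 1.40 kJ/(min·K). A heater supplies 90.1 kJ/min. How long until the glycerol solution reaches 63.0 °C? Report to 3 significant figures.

106 min

Lumped-capacitance energy balance: M c_p dT/dt = UA(T_amb − T) + Q̇.
τ = M c_p/UA = 129.01 min; T_ss = T_amb + Q̇/UA = 14.8 + 90.1/1.40 = 79.157 °C.
T(t) = T_ss + (T₀ − T_ss)e^(−t/τ); set T = 63.0:
t = −τ ln[(T − T_ss)/(T₀ − T_ss)] = −129.01 · ln(0.44076) = 105.69 min.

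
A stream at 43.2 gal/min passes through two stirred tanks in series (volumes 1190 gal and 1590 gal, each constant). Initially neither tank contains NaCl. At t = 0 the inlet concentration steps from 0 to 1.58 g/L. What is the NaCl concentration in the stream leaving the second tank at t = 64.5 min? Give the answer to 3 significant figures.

0.943 g/L

Time constants: τᵢ = Vᵢ/Q for each well-mixed tank.
τ₁ = 1190/43.2 = 27.546 min; τ₂ = 1590/43.2 = 36.806 min.
Solving the cascade with C₁(0)=C₂(0)=0 gives C₂(t) = C_in[1 − (τ₁ e^(−t/τ₁) − τ₂ e^(−t/τ₂))/(τ₁ − τ₂)].
At t = 64.5: e^(−t/τ₁) = 0.096182, e^(−t/τ₂) = 0.17335.
C₂ = 1.58·[1 − (27.546·0.096182 − 36.806·0.17335)/(-9.2593)] = 1.58·0.59708 = 0.94339 g/L.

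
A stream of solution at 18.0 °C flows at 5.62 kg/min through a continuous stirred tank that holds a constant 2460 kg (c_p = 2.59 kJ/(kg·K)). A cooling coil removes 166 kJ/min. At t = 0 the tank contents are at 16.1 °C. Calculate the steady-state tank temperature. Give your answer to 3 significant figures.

6.60 °C

First-law balance (no shaft work): M c_p dT/dt = ṁ c_p (T_in − T) − 166.
At steady state dT/dt = 0 ⇒ T_ss = T_in − Q̇/(ṁ c_p) = 18.0 − 166/(5.62·2.59) = 6.5956 °C.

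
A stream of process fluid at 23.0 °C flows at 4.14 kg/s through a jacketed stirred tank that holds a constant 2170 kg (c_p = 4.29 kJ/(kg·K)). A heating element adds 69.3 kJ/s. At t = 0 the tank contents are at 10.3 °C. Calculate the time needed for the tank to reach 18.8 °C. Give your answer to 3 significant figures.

376 s

M c_p dT/dt = ṁ c_p (T_in − T) + Q̇.
τ = M/ṁ = 524.15 s; T_ss = T_in + Q̇/(ṁ c_p) = 26.902 °C.
T(t) = T_ss + (T₀ − T_ss) e^(−t/τ). Set T = 18.8:
e^(−t/τ) = (18.8 − 26.902)/(10.3 − 26.902) = 0.48801
t = −524.15 · ln(0.48801) = 376.04 s.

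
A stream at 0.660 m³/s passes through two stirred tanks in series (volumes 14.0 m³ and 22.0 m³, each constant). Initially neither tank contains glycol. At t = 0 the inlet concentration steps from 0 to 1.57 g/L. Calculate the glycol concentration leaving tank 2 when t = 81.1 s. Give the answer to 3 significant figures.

Each tank obeys Vᵢ dCᵢ/dt = Q(Cᵢ₋₁ − Cᵢ), so τᵢ = Vᵢ/Q.
τ₁ = 14.0/0.660 = 21.212 s; τ₂ = 22.0/0.660 = 33.333 s.
Tank 1: C₁ = C_in(1 − e^(−t/τ₁)). Tank 2 (τ₁ ≠ τ₂): C₂ = C_in[1 − (τ₁ e^(−t/τ₁) − τ₂ e^(−t/τ₂))/(τ₁ − τ₂)].
At t = 81.1: e^(−t/τ₁) = 0.021856, e^(−t/τ₂) = 0.087773.
C₂ = 1.57·[1 − (21.212·0.021856 − 33.333·0.087773)/(-12.121)] = 1.57·0.79687 = 1.2511 g/L.

1.25 g/L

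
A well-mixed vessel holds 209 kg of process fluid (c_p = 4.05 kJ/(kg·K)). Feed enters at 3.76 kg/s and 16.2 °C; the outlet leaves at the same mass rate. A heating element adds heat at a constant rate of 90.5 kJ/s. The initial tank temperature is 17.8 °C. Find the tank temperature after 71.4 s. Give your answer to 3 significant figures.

First-law balance (no shaft work): M c_p dT/dt = ṁ c_p (T_in − T) + 90.5.
Rearrange: dT/dt = (T_ss − T)/τ with τ = M/ṁ = 55.585 s and T_ss = T_in + Q̇/(ṁ c_p) = 22.143 °C.
Integrating: T(t) = T_ss + (T₀ − T_ss) e^(−t/τ).
T(71.4) = 22.143 + (-4.3430)·e^(−71.4/55.585) = 22.143 + (-4.3430)·0.27678 = 20.941 °C.

20.9 °C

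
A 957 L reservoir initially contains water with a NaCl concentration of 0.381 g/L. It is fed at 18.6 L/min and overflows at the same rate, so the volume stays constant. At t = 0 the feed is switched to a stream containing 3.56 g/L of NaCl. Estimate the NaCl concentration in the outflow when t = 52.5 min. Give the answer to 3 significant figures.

Unsteady species balance (constant V, well mixed): V dC/dt = Q(C_in − C).
Rewrite as dC/dt + C/τ = C_in/τ, τ = V/Q = 51.452 min.
C approaches C_in exponentially: C(t) = C_in + (C₀ − C_in) e^(−t/τ).
C(52.5) = 3.56 + (0.381 − 3.56)·e^(−52.5/51.452) = 3.56 + (-3.1790)·0.36046 = 2.4141 g/L.

2.41 g/L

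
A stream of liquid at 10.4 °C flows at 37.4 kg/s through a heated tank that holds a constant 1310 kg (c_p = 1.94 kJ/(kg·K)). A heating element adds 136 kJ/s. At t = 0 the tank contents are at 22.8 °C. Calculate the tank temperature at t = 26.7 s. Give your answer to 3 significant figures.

17.2 °C

M c_p dT/dt = ṁ c_p (T_in − T) + Q̇.
Rearrange: dT/dt = (T_ss − T)/τ with τ = M/ṁ = 35.027 s and T_ss = T_in + Q̇/(ṁ c_p) = 12.274 °C.
Integrating: T(t) = T_ss + (T₀ − T_ss) e^(−t/τ).
T(26.7) = 12.274 + (10.526)·e^(−26.7/35.027) = 12.274 + (10.526)·0.46660 = 17.186 °C.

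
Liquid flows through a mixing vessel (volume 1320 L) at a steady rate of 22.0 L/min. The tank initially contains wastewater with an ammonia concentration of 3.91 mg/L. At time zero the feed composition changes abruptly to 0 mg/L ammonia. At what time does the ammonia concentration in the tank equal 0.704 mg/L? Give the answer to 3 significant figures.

Species balance: V dC/dt = Q(C_in − C) ⇒ τ = V/Q = 60.000 min.
C(t) = C_in + (C₀ − C_in) e^(−t/τ). Set C = 0.704 and solve for t:
e^(−t/τ) = (C − C_in)/(C₀ − C_in) = (0.704 − 0)/(3.91 − 0) = 0.18005
t = −τ ln(…) = 60.000 × 1.7145 = 102.87 min.

103 min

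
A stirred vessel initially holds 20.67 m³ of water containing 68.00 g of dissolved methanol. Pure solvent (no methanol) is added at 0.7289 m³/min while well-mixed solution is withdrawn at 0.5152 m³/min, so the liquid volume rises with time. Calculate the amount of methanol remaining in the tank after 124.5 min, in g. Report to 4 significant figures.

9.253 g

Let m(t) be the amount of methanol. Volume: V(t) = V₀ + (Q_in − Q_out) t = 20.67 + 0.213700 t; V(124.5) = 47.2756 m³.
Species balance (pure solvent in): dm/dt = −Q_out · m/V(t).
dm/m = −Q_out dt/(V₀ + 0.213700 t); integrating gives ln(m/m₀) = −(Q_out/(Q_in−Q_out)) ln(V/V₀).
m = m₀ (V₀/V)^(Q_out/(Q_in−Q_out)) = 68.00 × (20.67/47.2756)^(2.41086) = 9.25327 g.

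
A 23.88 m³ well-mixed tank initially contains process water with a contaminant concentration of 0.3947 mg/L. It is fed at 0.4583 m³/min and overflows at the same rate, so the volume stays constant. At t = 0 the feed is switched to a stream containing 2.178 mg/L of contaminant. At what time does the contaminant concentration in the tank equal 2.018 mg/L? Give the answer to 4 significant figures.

125.6 min

Accumulation = in − out for the solute gives V dC/dt = Q(C_in − C), so τ = V/Q = 52.1056 min.
C(t) = C_in + (C₀ − C_in) e^(−t/τ). Set C = 2.018 and solve for t:
e^(−t/τ) = (C − C_in)/(C₀ − C_in) = (2.018 − 2.178)/(0.3947 − 2.178) = 0.0897213
t = −τ ln(…) = 52.1056 × 2.41105 = 125.629 min.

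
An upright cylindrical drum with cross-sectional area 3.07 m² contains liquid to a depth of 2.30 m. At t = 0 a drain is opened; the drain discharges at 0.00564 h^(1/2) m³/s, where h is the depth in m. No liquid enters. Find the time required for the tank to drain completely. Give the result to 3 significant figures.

A dh/dt = −Q_out = −0.00564 √h.
This is separable: 2 d(√h)/dt = −0.00564/A, so √h = √h₀ − (0.00564/(2A)) t.
Set h = 0: 2√h₀ = (0.00564/A) t_empty ⇒ t_empty = 2A√h₀/0.00564.
t_empty = 2·3.07·√2.30/0.00564 = 6.1400·1.5166/0.00564 = 1651.0 s.

1650 s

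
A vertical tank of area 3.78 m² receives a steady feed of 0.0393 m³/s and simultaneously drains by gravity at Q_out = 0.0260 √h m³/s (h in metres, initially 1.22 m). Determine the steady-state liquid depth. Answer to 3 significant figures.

Level balance: A dh/dt = 0.0393 − 0.0260 √h. Setting dh/dt = 0:
Q_in = 0.0260 √h_ss ⇒ √h_ss = 0.0393/0.0260 = 1.5115.
h_ss = 1.5115² = 2.2847 m. (Since h₀ = 1.22 m < h_ss, the level will rise toward this value.)

2.28 m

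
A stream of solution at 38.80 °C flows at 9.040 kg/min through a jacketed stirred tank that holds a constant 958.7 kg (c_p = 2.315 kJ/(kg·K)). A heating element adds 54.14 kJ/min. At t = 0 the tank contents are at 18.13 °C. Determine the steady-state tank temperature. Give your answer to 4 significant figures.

41.39 °C

Unsteady energy balance on the tank contents: M c_p dT/dt = ṁ c_p (T_in − T) + 54.14.
At steady state dT/dt = 0 ⇒ T_ss = T_in + Q̇/(ṁ c_p) = 38.80 + 54.14/(9.040·2.315) = 41.3870 °C.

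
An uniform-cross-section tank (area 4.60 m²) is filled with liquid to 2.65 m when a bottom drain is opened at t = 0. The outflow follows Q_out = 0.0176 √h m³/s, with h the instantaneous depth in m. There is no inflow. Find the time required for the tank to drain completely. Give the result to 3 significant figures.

851 s

With no inflow, A dh/dt = −0.0176 √h.
This is separable: 2 d(√h)/dt = −0.0176/A, so √h = √h₀ − (0.0176/(2A)) t.
Set h = 0: 2√h₀ = (0.0176/A) t_empty ⇒ t_empty = 2A√h₀/0.0176.
t_empty = 2·4.60·√2.65/0.0176 = 9.2000·1.6279/0.0176 = 850.94 s.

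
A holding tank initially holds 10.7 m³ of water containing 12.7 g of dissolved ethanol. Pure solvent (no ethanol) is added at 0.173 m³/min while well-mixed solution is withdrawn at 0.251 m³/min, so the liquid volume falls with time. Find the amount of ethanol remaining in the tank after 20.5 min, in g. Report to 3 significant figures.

7.54 g

Let m(t) be the amount of ethanol. Volume: V(t) = V₀ + (Q_in − Q_out) t = 10.7 − 0.078000 t; V(20.5) = 9.1010 m³.
Species balance (pure solvent in): dm/dt = −Q_out · m/V(t).
Separate: dm/m = −Q_out dt/V(t) ⇒ ln(m/m₀) = −(Q_out/(Q_in−Q_out)) ln(V/V₀).
m = m₀ (V₀/V)^(Q_out/(Q_in−Q_out)) = 12.7 × (10.7/9.1010)^(-3.2179) = 7.5440 g.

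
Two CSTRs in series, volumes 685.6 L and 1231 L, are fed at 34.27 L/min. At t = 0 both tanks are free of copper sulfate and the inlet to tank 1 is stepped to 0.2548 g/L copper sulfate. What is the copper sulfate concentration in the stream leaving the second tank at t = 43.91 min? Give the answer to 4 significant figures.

Each tank obeys Vᵢ dCᵢ/dt = Q(Cᵢ₋₁ − Cᵢ), so τᵢ = Vᵢ/Q.
τ₁ = 685.6/34.27 = 20.0058 min; τ₂ = 1231/34.27 = 35.9206 min.
Tank 1: C₁ = C_in(1 − e^(−t/τ₁)). Tank 2 (τ₁ ≠ τ₂): C₂ = C_in[1 − (τ₁ e^(−t/τ₁) − τ₂ e^(−t/τ₂))/(τ₁ − τ₂)].
At t = 43.91: e^(−t/τ₁) = 0.111374, e^(−t/τ₂) = 0.294517.
C₂ = 0.2548·[1 − (20.0058·0.111374 − 35.9206·0.294517)/(-15.9148)] = 0.2548·0.475261 = 0.121096 g/L.

0.1211 g/L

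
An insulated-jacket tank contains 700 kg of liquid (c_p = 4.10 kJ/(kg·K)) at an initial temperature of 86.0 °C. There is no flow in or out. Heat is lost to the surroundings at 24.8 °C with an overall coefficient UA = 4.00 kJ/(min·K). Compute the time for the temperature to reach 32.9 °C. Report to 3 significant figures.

1450 min

M c_p dT/dt = −UA(T − T_amb).
τ = M c_p/UA = 717.50 min; T_ss = T_amb = 24.800 °C.
T(t) = T_ss + (T₀ − T_ss)e^(−t/τ); set T = 32.9:
t = −τ ln[(T − T_ss)/(T₀ − T_ss)] = −717.50 · ln(0.13235) = 1451.0 min.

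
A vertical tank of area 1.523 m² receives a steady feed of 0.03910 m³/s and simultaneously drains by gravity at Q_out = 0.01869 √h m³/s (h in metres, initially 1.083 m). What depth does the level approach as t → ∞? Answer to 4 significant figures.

Accumulation of liquid (constant cross-section A): A dh/dt = Q_in − 0.01869 √h. At steady state dh/dt = 0:
Q_in = 0.01869 √h_ss ⇒ √h_ss = 0.03910/0.01869 = 2.09203.
h_ss = 2.09203² = 4.37658 m. (Since h₀ = 1.083 m < h_ss, the level will rise toward this value.)

4.377 m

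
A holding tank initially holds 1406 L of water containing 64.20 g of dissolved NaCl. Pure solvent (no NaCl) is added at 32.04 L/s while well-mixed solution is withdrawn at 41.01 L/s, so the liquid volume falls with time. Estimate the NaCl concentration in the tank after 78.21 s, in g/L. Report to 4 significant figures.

Total volume: dV/dt = Q_in − Q_out = -8.97000 L/s, so V(t) = 1406 − 8.97000 t and V(78.21) = 704.456 L.
Species balance (pure solvent in): dm/dt = −Q_out · m/V(t).
Separate: dm/m = −Q_out dt/V(t) ⇒ ln(m/m₀) = −(Q_out/(Q_in−Q_out)) ln(V/V₀).
m = m₀ (V₀/V)^(Q_out/(Q_in−Q_out)) = 64.20 × (1406/704.456)^(-4.57191) = 2.72498 g.
C = m/V = 2.72498/704.456 = 0.00386820 g/L.

0.003868 g/L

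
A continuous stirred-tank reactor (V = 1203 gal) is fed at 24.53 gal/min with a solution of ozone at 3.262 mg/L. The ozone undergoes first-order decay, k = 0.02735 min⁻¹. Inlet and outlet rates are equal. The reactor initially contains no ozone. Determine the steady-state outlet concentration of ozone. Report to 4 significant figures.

V dC/dt = Q(C_in − C) − k V C.
Steady state (dC/dt = 0): C_ss = Q C_in/(Q + kV) = C_in/(1 + kV/Q).
C_ss = 24.53·3.262/(24.53 + 0.02735·1203) = 80.0169/57.4321 = 1.39324 mg/L.

1.393 mg/L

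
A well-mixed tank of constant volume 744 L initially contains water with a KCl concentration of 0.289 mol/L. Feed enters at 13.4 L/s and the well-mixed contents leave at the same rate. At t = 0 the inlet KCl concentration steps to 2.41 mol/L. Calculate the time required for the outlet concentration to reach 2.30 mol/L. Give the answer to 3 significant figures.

164 s

Species balance: V dC/dt = Q(C_in − C) ⇒ τ = V/Q = 55.522 s.
C(t) = C_in + (C₀ − C_in) e^(−t/τ). Set C = 2.30 and solve for t:
e^(−t/τ) = (C − C_in)/(C₀ − C_in) = (2.30 − 2.41)/(0.289 − 2.41) = 0.051862
t = −τ ln(…) = 55.522 × 2.9592 = 164.30 s.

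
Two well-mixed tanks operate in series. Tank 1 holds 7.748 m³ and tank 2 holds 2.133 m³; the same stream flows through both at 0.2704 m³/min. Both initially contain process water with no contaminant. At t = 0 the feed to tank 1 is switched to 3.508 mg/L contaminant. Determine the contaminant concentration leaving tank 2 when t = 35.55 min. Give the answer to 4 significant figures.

Species balance on tank i: dCᵢ/dt = (Cᵢ₋₁ − Cᵢ)/τᵢ with τᵢ = Vᵢ/Q.
τ₁ = 7.748/0.2704 = 28.6538 min; τ₂ = 2.133/0.2704 = 7.88831 min.
Tank 1: C₁ = C_in(1 − e^(−t/τ₁)). Tank 2 (τ₁ ≠ τ₂): C₂ = C_in[1 − (τ₁ e^(−t/τ₁) − τ₂ e^(−t/τ₂))/(τ₁ − τ₂)].
At t = 35.55: e^(−t/τ₁) = 0.289190, e^(−t/τ₂) = 0.0110352.
C₂ = 3.508·[1 − (28.6538·0.289190 − 7.88831·0.0110352)/(20.7655)] = 3.508·0.605146 = 2.12285 mg/L.

2.123 mg/L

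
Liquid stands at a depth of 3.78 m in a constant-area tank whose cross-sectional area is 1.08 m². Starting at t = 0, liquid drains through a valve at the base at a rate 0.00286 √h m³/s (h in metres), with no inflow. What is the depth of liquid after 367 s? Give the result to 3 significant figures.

Unsteady balance on liquid volume: A dh/dt = −0.00286 √h.
∫ h^(−1/2) dh = −(0.00286/A) ∫ dt, giving 2√h = 2√h₀ − (0.00286/A) t.
√h = √3.78 − 0.00286·367/(2·1.08) = 1.9442 − 0.48594 = 1.4583.
h = 1.4583² = 2.1266 m.

2.13 m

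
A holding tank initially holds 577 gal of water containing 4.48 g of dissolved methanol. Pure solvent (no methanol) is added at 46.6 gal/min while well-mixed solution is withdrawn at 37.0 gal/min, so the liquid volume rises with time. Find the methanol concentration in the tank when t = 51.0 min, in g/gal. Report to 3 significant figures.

0.000393 g/gal

Let m(t) be the amount of methanol. Volume: V(t) = V₀ + (Q_in − Q_out) t = 577 + 9.6000 t; V(51.0) = 1066.6 gal.
Solute balance: dm/dt = 0 − Q_out C = −Q_out m/V(t).
Separate: dm/m = −Q_out dt/V(t) ⇒ ln(m/m₀) = −(Q_out/(Q_in−Q_out)) ln(V/V₀).
m = m₀ (V₀/V)^(Q_out/(Q_in−Q_out)) = 4.48 × (577/1066.6)^(3.8542) = 0.41965 g.
C = m/V = 0.41965/1066.6 = 0.00039345 g/gal.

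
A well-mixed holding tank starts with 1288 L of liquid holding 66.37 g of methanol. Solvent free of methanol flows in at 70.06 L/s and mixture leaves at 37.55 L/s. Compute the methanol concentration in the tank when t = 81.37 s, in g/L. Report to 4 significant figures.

Let m(t) be the amount of methanol. Volume: V(t) = V₀ + (Q_in − Q_out) t = 1288 + 32.5100 t; V(81.37) = 3933.34 L.
No methanol enters, so dm/dt = −Q_out · (m/V).
dm/m = −Q_out dt/(V₀ + 32.5100 t); integrating gives ln(m/m₀) = −(Q_out/(Q_in−Q_out)) ln(V/V₀).
m = m₀ (V₀/V)^(Q_out/(Q_in−Q_out)) = 66.37 × (1288/3933.34)^(1.15503) = 18.2794 g.
C = m/V = 18.2794/3933.34 = 0.00464729 g/L.

0.004647 g/L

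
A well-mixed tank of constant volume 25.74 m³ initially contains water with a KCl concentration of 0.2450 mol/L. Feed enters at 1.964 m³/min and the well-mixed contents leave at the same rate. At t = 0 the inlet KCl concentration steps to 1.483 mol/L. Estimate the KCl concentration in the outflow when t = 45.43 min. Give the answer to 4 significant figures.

Species balance on the tank: V dC/dt = Q(C_in − C).
So dC/dt = (C_in − C)/τ with τ = V/Q = 25.74/1.964 = 13.1059 min.
Solution: C(t) = C_in + (C₀ − C_in) e^(−t/τ).
C(45.43) = 1.483 + (0.2450 − 1.483)·e^(−45.43/13.1059) = 1.483 + (-1.23800)·0.0312300 = 1.44434 mol/L.

1.444 mol/L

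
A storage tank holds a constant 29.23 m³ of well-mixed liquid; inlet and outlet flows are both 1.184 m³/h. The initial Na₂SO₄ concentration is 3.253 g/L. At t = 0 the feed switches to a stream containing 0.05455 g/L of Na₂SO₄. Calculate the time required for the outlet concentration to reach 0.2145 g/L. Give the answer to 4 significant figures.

73.95 h

Species balance: V dC/dt = Q(C_in − C) ⇒ τ = V/Q = 24.6875 h.
C(t) = C_in + (C₀ − C_in) e^(−t/τ). Set C = 0.2145 and solve for t:
e^(−t/τ) = (C − C_in)/(C₀ − C_in) = (0.2145 − 0.05455)/(3.253 − 0.05455) = 0.0500086
t = −τ ln(…) = 24.6875 × 2.99556 = 73.9529 h.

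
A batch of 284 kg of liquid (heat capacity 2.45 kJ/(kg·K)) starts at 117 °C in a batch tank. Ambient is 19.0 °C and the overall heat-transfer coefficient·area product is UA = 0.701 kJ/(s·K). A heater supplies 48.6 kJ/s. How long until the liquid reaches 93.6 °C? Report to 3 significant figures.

M c_p dT/dt = −UA(T − T_amb) + Q̇.
τ = M c_p/UA = 992.58 s; T_ss = T_amb + Q̇/UA = 19.0 + 48.6/0.701 = 88.330 °C.
T(t) = T_ss + (T₀ − T_ss)e^(−t/τ); set T = 93.6:
t = −τ ln[(T − T_ss)/(T₀ − T_ss)] = −992.58 · ln(0.18383) = 1681.2 s.

1680 s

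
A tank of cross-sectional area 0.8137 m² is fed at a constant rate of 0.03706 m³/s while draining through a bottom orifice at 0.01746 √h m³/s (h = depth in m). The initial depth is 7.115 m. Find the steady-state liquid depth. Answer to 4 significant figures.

Mass balance (ρ constant): A dh/dt = Q_in − 0.01746 √h. At steady state dh/dt = 0:
Q_in = 0.01746 √h_ss ⇒ √h_ss = 0.03706/0.01746 = 2.12257.
h_ss = 2.12257² = 4.50529 m. (Since h₀ = 7.115 m > h_ss, the level will fall toward this value.)

4.505 m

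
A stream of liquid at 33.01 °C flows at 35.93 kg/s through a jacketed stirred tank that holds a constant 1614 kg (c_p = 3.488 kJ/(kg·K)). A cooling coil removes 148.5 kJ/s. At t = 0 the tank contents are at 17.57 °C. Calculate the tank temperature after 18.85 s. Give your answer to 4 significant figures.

22.46 °C

Unsteady energy balance on the tank contents: M c_p dT/dt = ṁ c_p (T_in − T) − 148.5.
τ = M/ṁ = 44.9207 s; T_ss = T_in − Q̇/(ṁ c_p) = 33.01 − 148.5/(35.93·3.488) = 31.8251 °C.
Integrating: T(t) = T_ss + (T₀ − T_ss) e^(−t/τ).
T(18.85) = 31.8251 + (-14.2551)·e^(−18.85/44.9207) = 31.8251 + (-14.2551)·0.657291 = 22.4553 °C.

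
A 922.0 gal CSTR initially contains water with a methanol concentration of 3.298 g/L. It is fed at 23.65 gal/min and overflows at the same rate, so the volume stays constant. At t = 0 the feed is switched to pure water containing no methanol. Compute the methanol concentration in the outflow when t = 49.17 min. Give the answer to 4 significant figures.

0.9343 g/L

Transient balance on the dissolved component: V dC/dt = Q(C_in − C).
Rewrite as dC/dt + C/τ = C_in/τ, τ = V/Q = 38.9852 min.
Solution: C(t) = C_in + (C₀ − C_in) e^(−t/τ).
C(49.17) = 0 + (3.298 − 0)·e^(−49.17/38.9852) = 0 + (3.29800)·0.283300 = 0.934324 g/L.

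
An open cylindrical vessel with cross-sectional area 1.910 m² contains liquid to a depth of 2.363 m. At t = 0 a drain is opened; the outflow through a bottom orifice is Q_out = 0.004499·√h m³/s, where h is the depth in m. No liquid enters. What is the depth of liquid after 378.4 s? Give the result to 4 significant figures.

A dh/dt = −Q_out = −0.004499 √h.
∫ h^(−1/2) dh = −(0.004499/A) ∫ dt, giving 2√h = 2√h₀ − (0.004499/A) t.
√h = √2.363 − 0.004499·378.4/(2·1.910) = 1.53721 − 0.445660 = 1.09155.
h = 1.09155² = 1.19147 m.

1.191 m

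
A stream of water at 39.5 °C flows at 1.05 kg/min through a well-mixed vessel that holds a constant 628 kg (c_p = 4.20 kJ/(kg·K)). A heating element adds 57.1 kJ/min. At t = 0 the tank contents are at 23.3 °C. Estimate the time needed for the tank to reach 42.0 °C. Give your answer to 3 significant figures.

614 min

First-law balance (no shaft work): M c_p dT/dt = ṁ c_p (T_in − T) + 57.1.
τ = M/ṁ = 598.10 min; T_ss = T_in + Q̇/(ṁ c_p) = 52.448 °C.
T(t) = T_ss + (T₀ − T_ss) e^(−t/τ). Set T = 42.0:
e^(−t/τ) = (42.0 − 52.448)/(23.3 − 52.448) = 0.35844
t = −598.10 · ln(0.35844) = 613.64 min.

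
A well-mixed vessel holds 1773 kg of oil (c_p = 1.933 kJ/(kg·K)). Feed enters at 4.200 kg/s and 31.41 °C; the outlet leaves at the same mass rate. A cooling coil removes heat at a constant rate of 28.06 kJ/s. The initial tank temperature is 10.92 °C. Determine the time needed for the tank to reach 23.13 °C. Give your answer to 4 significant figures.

Energy balance: M c_p dT/dt = ṁ c_p (T_in − T) − 28.06.
τ = M/ṁ = 422.143 s; T_ss = T_in − Q̇/(ṁ c_p) = 27.9537 °C.
T(t) = T_ss + (T₀ − T_ss) e^(−t/τ). Set T = 23.13:
e^(−t/τ) = (23.13 − 27.9537)/(10.92 − 27.9537) = 0.283187
t = −422.143 · ln(0.283187) = 532.595 s.

532.6 s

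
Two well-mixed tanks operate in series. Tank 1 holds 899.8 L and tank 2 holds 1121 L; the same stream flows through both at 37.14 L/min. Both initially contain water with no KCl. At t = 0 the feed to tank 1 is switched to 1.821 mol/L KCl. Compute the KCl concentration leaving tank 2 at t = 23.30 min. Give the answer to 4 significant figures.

0.3878 mol/L

Each tank obeys Vᵢ dCᵢ/dt = Q(Cᵢ₋₁ − Cᵢ), so τᵢ = Vᵢ/Q.
τ₁ = 899.8/37.14 = 24.2272 min; τ₂ = 1121/37.14 = 30.1831 min.
Solving the cascade with C₁(0)=C₂(0)=0 gives C₂(t) = C_in[1 − (τ₁ e^(−t/τ₁) − τ₂ e^(−t/τ₂))/(τ₁ − τ₂)].
At t = 23.30: e^(−t/τ₁) = 0.382232, e^(−t/τ₂) = 0.462109.
C₂ = 1.821·[1 − (24.2272·0.382232 − 30.1831·0.462109)/(-5.95584)] = 1.821·0.212969 = 0.387817 mol/L.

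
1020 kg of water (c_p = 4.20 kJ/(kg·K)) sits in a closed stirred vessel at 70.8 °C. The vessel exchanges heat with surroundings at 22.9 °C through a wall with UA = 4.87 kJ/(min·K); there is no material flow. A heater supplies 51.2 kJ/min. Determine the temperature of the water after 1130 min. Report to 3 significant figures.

43.8 °C

M c_p dT/dt = −UA(T − T_amb) + Q̇.
dT/dt = (T_ss − T)/τ with T_ss = T_amb + Q̇/UA = 22.9 + 51.2/4.87 = 33.413 °C, τ = M c_p/UA = 1020·4.20/4.87 = 879.67 min.
Solution: T(t) = T_ss + (T₀ − T_ss) e^(−t/τ).
T(1130) = 33.413 + (37.387)·0.27677 = 43.761 °C.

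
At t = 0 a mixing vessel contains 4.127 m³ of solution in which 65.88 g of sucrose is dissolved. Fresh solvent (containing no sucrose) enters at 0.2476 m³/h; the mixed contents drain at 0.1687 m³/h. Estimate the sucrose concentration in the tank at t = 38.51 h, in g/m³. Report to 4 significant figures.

Let m(t) be the amount of sucrose. Volume: V(t) = V₀ + (Q_in − Q_out) t = 4.127 + 0.0789000 t; V(38.51) = 7.16544 m³.
Solute balance: dm/dt = 0 − Q_out C = −Q_out m/V(t).
Separate: dm/m = −Q_out dt/V(t) ⇒ ln(m/m₀) = −(Q_out/(Q_in−Q_out)) ln(V/V₀).
m = m₀ (V₀/V)^(Q_out/(Q_in−Q_out)) = 65.88 × (4.127/7.16544)^(2.13815) = 20.2505 g.
C = m/V = 20.2505/7.16544 = 2.82613 g/m³.

2.826 g/m³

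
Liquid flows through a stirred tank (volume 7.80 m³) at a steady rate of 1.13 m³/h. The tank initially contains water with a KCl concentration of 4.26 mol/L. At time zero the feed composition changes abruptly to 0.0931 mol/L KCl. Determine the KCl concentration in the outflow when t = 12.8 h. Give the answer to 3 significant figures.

0.745 mol/L

Mass balance on the solute (V constant): V dC/dt = Q(C_in − C).
Rewrite as dC/dt + C/τ = C_in/τ, τ = V/Q = 6.9027 h.
Integrating: C(t) = C_in + (C₀ − C_in) e^(−t/τ).
C(12.8) = 0.0931 + (4.26 − 0.0931)·e^(−12.8/6.9027) = 0.0931 + (4.1669)·0.15655 = 0.74544 mol/L.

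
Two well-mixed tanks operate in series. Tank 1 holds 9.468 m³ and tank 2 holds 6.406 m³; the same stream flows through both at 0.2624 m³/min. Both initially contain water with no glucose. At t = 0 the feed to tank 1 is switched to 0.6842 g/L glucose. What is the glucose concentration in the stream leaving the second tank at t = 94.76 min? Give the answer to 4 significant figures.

0.5606 g/L

Each tank obeys Vᵢ dCᵢ/dt = Q(Cᵢ₋₁ − Cᵢ), so τᵢ = Vᵢ/Q.
τ₁ = 9.468/0.2624 = 36.0823 min; τ₂ = 6.406/0.2624 = 24.4131 min.
Solving the cascade with C₁(0)=C₂(0)=0 gives C₂(t) = C_in[1 − (τ₁ e^(−t/τ₁) − τ₂ e^(−t/τ₂))/(τ₁ − τ₂)].
At t = 94.76: e^(−t/τ₁) = 0.0723516, e^(−t/τ₂) = 0.0206194.
C₂ = 0.6842·[1 − (36.0823·0.0723516 − 24.4131·0.0206194)/(11.6692)] = 0.6842·0.819420 = 0.560647 g/L.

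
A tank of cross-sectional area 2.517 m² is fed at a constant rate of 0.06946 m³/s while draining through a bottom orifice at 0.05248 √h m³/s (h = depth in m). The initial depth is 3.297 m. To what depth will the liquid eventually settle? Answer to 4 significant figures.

A dh/dt = Q_in − 0.05248 √h. Steady state requires inflow = outflow:
Q_in = 0.05248 √h_ss ⇒ √h_ss = 0.06946/0.05248 = 1.32355.
h_ss = 1.32355² = 1.75179 m. (Since h₀ = 3.297 m > h_ss, the level will fall toward this value.)

1.752 m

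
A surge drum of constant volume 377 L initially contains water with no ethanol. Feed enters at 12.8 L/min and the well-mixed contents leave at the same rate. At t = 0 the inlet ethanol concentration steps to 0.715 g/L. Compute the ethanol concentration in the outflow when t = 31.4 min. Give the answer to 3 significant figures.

Mass balance on the solute (V constant): V dC/dt = Q(C_in − C).
Time constant τ = V/Q = 377/12.8 = 29.453 min.
Solution: C(t) = C_in + (C₀ − C_in) e^(−t/τ).
C(31.4) = 0.715 + (0 − 0.715)·e^(−31.4/29.453) = 0.715 + (-0.71500)·0.34435 = 0.46879 g/L.

0.469 g/L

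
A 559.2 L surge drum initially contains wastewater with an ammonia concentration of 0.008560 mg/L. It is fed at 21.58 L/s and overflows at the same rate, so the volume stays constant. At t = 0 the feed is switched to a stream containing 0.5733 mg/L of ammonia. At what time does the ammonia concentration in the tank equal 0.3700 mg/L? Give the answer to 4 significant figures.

Mass balance on the solute (V constant): V dC/dt = Q(C_in − C), so τ = V/Q = 25.9129 s.
C(t) = C_in + (C₀ − C_in) e^(−t/τ). Set C = 0.3700 and solve for t:
e^(−t/τ) = (C − C_in)/(C₀ − C_in) = (0.3700 − 0.5733)/(0.008560 − 0.5733) = 0.359989
t = −τ ln(…) = 25.9129 × 1.02168 = 26.4747 s.

26.47 s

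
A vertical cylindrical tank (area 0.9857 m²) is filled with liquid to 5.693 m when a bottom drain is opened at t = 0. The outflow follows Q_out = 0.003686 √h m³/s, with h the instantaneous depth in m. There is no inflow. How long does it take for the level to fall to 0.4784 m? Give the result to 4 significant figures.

906.2 s

Accumulation of liquid (constant cross-section A): A dh/dt = −0.003686 √h.
∫ h^(−1/2) dh = −(0.003686/A) ∫ dt, giving 2√h = 2√h₀ − (0.003686/A) t.
t = 2A(√h₀ − √h)/0.003686 = 2·0.9857·(√5.693 − √0.4784)/0.003686
  = 1.97140 × (2.38600 − 0.691665) / 0.003686 = 906.189 s.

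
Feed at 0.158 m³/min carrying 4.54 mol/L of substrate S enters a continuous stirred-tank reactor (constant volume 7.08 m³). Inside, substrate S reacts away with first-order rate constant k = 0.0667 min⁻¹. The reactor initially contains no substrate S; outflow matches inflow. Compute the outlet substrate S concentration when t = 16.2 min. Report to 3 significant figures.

0.869 mol/L

Accumulation = in − out − consumed: V dC/dt = Q C_in − Q C − k V C.
This is linear with rate a = Q/V + k = 0.089016 min⁻¹.
C_ss = Q C_in/(Q + kV) = 1.1382 mol/L; C(t) = C_ss + (C₀ − C_ss) e^(−a t).
C(16.2) = 1.1382 + (-1.1382)·e^(−0.089016·16.2) = 1.1382 + (-1.1382)·0.23644 = 0.86907 mol/L.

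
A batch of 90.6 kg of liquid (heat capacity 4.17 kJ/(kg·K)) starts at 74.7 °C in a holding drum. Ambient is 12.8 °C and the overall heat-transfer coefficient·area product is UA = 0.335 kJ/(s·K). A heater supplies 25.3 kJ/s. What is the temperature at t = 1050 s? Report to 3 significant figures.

83.0 °C

Lumped-capacitance energy balance: M c_p dT/dt = UA(T_amb − T) + Q̇.
dT/dt = (T_ss − T)/τ with T_ss = T_amb + Q̇/UA = 12.8 + 25.3/0.335 = 88.322 °C, τ = M c_p/UA = 90.6·4.17/0.335 = 1127.8 s.
T approaches T_ss exponentially: T(t) = T_ss + (T₀ − T_ss) e^(−t/τ).
T(1050) = 88.322 + (-13.622)·0.39414 = 82.953 °C.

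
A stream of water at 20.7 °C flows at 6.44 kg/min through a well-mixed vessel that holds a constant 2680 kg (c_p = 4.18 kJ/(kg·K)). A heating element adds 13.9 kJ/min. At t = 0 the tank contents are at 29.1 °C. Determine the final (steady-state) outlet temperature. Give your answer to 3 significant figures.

M c_p dT/dt = ṁ c_p (T_in − T) + Q̇.
At steady state dT/dt = 0 ⇒ T_ss = T_in + Q̇/(ṁ c_p) = 20.7 + 13.9/(6.44·4.18) = 21.216 °C.

21.2 °C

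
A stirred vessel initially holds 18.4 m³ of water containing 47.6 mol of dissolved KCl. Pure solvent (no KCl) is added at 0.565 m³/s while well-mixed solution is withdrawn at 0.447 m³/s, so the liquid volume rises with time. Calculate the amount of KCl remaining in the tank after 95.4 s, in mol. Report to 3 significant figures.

Let m(t) be the amount of KCl. Volume: V(t) = V₀ + (Q_in − Q_out) t = 18.4 + 0.11800 t; V(95.4) = 29.657 m³.
Solute balance: dm/dt = 0 − Q_out C = −Q_out m/V(t).
dm/m = −Q_out dt/(V₀ + 0.11800 t); integrating gives ln(m/m₀) = −(Q_out/(Q_in−Q_out)) ln(V/V₀).
m = m₀ (V₀/V)^(Q_out/(Q_in−Q_out)) = 47.6 × (18.4/29.657)^(3.7881) = 7.8033 mol.

7.80 mol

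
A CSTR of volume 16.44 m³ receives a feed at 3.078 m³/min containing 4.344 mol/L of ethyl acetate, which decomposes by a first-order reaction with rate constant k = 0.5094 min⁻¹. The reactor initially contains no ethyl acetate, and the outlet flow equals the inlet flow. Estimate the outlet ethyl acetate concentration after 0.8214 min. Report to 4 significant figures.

Accumulation = in − out − consumed: V dC/dt = Q C_in − Q C − k V C.
dC/dt = (Q/V) C_in − (Q/V + k) C; effective rate a = Q/V + k = 0.187226 + 0.5094 = 0.696626 min⁻¹.
C_ss = Q C_in/(Q + kV) = 1.16750 mol/L; C(t) = C_ss + (C₀ − C_ss) e^(−a t).
C(0.8214) = 1.16750 + (-1.16750)·e^(−0.696626·0.8214) = 1.16750 + (-1.16750)·0.564278 = 0.508706 mol/L.

0.5087 mol/L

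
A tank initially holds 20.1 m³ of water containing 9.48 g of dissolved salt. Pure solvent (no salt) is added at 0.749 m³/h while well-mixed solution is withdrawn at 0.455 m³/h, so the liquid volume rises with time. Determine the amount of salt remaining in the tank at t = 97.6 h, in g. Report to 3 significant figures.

2.40 g

Let m(t) be the amount of salt. Volume: V(t) = V₀ + (Q_in − Q_out) t = 20.1 + 0.29400 t; V(97.6) = 48.794 m³.
Solute balance: dm/dt = 0 − Q_out C = −Q_out m/V(t).
dm/m = −Q_out dt/(V₀ + 0.29400 t); integrating gives ln(m/m₀) = −(Q_out/(Q_in−Q_out)) ln(V/V₀).
m = m₀ (V₀/V)^(Q_out/(Q_in−Q_out)) = 9.48 × (20.1/48.794)^(1.5476) = 2.4027 g.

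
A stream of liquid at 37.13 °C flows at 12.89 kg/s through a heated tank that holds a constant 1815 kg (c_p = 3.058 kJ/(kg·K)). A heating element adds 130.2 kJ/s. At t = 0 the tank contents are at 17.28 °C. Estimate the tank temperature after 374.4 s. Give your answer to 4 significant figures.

M c_p dT/dt = ṁ c_p (T_in − T) + Q̇.
τ = M/ṁ = 140.807 s; T_ss = T_in + Q̇/(ṁ c_p) = 37.13 + 130.2/(12.89·3.058) = 40.4331 °C.
Integrating: T(t) = T_ss + (T₀ − T_ss) e^(−t/τ).
T(374.4) = 40.4331 + (-23.1531)·e^(−374.4/140.807) = 40.4331 + (-23.1531)·0.0700209 = 38.8119 °C.

38.81 °C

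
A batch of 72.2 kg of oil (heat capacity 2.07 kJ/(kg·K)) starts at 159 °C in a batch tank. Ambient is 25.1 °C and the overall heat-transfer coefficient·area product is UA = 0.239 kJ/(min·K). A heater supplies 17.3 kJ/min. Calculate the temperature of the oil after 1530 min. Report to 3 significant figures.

103 °C

Heat balance on the well-mixed liquid: M c_p dT/dt = −UA(T − T_amb) + Q̇.
dT/dt = (T_ss − T)/τ with T_ss = T_amb + Q̇/UA = 25.1 + 17.3/0.239 = 97.485 °C, τ = M c_p/UA = 72.2·2.07/0.239 = 625.33 min.
T approaches T_ss exponentially: T(t) = T_ss + (T₀ − T_ss) e^(−t/τ).
T(1530) = 97.485 + (61.515)·0.086578 = 102.81 °C.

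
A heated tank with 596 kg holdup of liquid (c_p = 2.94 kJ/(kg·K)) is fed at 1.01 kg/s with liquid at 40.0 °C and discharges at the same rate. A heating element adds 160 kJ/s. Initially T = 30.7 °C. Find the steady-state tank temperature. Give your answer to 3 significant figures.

Unsteady energy balance on the tank contents: M c_p dT/dt = ṁ c_p (T_in − T) + 160.
At steady state dT/dt = 0 ⇒ T_ss = T_in + Q̇/(ṁ c_p) = 40.0 + 160/(1.01·2.94) = 93.883 °C.

93.9 °C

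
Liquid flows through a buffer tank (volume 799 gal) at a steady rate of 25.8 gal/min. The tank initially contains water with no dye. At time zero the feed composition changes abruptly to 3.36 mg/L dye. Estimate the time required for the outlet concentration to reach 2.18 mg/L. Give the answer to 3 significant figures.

Transient balance on the dissolved component: V dC/dt = Q(C_in − C), so τ = V/Q = 30.969 min.
C(t) = C_in + (C₀ − C_in) e^(−t/τ). Set C = 2.18 and solve for t:
e^(−t/τ) = (C − C_in)/(C₀ − C_in) = (2.18 − 3.36)/(0 − 3.36) = 0.35119
t = −τ ln(…) = 30.969 × 1.0464 = 32.407 min.

32.4 min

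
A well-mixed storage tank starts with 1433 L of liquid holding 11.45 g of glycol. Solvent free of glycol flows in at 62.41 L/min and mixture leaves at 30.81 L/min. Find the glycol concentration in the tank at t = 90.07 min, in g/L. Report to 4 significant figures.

Let m(t) be the amount of glycol. Volume: V(t) = V₀ + (Q_in − Q_out) t = 1433 + 31.6000 t; V(90.07) = 4279.21 L.
No glycol enters, so dm/dt = −Q_out · (m/V).
dm/m = −Q_out dt/(V₀ + 31.6000 t); integrating gives ln(m/m₀) = −(Q_out/(Q_in−Q_out)) ln(V/V₀).
m = m₀ (V₀/V)^(Q_out/(Q_in−Q_out)) = 11.45 × (1433/4279.21)^(0.975000) = 3.94063 g.
C = m/V = 3.94063/4279.21 = 0.000920878 g/L.

0.0009209 g/L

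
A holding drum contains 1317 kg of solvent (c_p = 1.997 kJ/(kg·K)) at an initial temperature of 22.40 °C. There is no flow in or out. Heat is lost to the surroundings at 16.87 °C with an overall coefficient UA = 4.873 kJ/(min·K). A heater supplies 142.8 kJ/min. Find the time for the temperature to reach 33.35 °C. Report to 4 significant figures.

M c_p dT/dt = −UA(T − T_amb) + Q̇.
τ = M c_p/UA = 539.719 min; T_ss = T_amb + Q̇/UA = 16.87 + 142.8/4.873 = 46.1743 °C.
T(t) = T_ss + (T₀ − T_ss)e^(−t/τ); set T = 33.35:
t = −τ ln[(T − T_ss)/(T₀ − T_ss)] = −539.719 · ln(0.539419) = 333.148 min.

333.1 min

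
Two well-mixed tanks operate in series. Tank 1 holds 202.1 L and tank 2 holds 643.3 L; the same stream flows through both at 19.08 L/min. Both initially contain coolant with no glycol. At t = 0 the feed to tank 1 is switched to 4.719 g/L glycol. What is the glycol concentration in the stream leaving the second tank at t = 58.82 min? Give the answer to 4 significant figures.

Time constants: τᵢ = Vᵢ/Q for each well-mixed tank.
τ₁ = 202.1/19.08 = 10.5922 min; τ₂ = 643.3/19.08 = 33.7159 min.
Tank 1: C₁ = C_in(1 − e^(−t/τ₁)). Tank 2 (τ₁ ≠ τ₂): C₂ = C_in[1 − (τ₁ e^(−t/τ₁) − τ₂ e^(−t/τ₂))/(τ₁ − τ₂)].
At t = 58.82: e^(−t/τ₁) = 0.00387535, e^(−t/τ₂) = 0.174719.
C₂ = 4.719·[1 − (10.5922·0.00387535 − 33.7159·0.174719)/(-23.1237)] = 4.719·0.747023 = 3.52520 g/L.

3.525 g/L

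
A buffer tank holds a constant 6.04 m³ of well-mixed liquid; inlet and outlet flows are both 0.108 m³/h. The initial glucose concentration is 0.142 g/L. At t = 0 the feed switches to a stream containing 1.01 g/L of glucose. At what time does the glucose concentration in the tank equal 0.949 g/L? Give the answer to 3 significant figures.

Species balance on the tank: V dC/dt = Q(C_in − C), so τ = V/Q = 55.926 h.
C(t) = C_in + (C₀ − C_in) e^(−t/τ). Set C = 0.949 and solve for t:
e^(−t/τ) = (C − C_in)/(C₀ − C_in) = (0.949 − 1.01)/(0.142 − 1.01) = 0.070276
t = −τ ln(…) = 55.926 × 2.6553 = 148.50 h.

149 h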